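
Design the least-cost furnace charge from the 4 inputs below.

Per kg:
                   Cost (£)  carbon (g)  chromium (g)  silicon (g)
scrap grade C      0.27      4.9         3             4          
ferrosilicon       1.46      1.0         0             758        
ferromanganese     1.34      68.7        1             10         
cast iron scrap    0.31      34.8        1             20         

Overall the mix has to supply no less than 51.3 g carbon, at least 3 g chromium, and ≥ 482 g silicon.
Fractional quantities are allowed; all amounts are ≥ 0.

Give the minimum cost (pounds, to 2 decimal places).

Let x1 = kg of scrap grade C, x2 = kg of ferrosilicon, x3 = kg of ferromanganese, x4 = kg of cast iron scrap.
min 0.27x1 + 1.46x2 + 1.34x3 + 0.31x4 with:
  4.9x1 + 1x2 + 68.7x3 + 34.8x4 ≥ 51.3   (carbon)
  3x1 + 1x3 + 1x4 ≥ 3   (chromium)
  4x1 + 758x2 + 10x3 + 20x4 ≥ 482   (silicon)
  x1, x2, x3, x4 ≥ 0.
The minimum-cost mix takes nothing from ferromanganese — only scrap grade C, ferrosilicon, cast iron scrap. The carbon, chromium, silicon requirements are met with equality.
That vertex is x1 = 0.5397, x2 = 0.5966, x4 = 1.381.
Hence cost = 0.27·0.5397 + 1.46·0.5966 + 0.31·1.381 = £1.4449.

£1.44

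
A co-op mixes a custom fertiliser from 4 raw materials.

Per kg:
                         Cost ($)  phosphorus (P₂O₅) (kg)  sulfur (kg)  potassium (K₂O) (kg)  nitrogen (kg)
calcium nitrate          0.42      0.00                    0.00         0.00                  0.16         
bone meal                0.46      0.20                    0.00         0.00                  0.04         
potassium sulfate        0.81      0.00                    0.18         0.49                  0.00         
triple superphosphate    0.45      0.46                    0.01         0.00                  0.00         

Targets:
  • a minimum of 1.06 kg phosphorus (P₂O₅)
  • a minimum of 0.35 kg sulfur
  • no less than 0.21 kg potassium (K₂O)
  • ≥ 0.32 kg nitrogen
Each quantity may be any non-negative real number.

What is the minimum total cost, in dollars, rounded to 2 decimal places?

This is a linear program. Let x1 = kg of calcium nitrate, x2 = kg of bone meal, x3 = kg of potassium sulfate, x4 = kg of triple superphosphate.
Minimise 0.42x1 + 0.46x2 + 0.81x3 + 0.45x4 subject to:
  0.2x2 + 0.46x4 ≥ 1.06   (phosphorus (P₂O₅))
  0.18x3 + 0.01x4 ≥ 0.35   (sulfur)
  0.49x3 ≥ 0.21   (potassium (K₂O))
  0.16x1 + 0.04x2 ≥ 0.32   (nitrogen)
  x1, x2, x3, x4 ≥ 0.
The cheapest feasible vertex uses only calcium nitrate, potassium sulfate, triple superphosphate; bone meal is not used. The phosphorus (P₂O₅), sulfur, nitrogen requirements are met with equality.
So calcium nitrate = 2 kg, potassium sulfate = 1.816 kg, triple superphosphate = 2.304 kg.
Hence cost = 0.42·2 + 0.81·1.816 + 0.45·2.304 = $3.3478.

$3.35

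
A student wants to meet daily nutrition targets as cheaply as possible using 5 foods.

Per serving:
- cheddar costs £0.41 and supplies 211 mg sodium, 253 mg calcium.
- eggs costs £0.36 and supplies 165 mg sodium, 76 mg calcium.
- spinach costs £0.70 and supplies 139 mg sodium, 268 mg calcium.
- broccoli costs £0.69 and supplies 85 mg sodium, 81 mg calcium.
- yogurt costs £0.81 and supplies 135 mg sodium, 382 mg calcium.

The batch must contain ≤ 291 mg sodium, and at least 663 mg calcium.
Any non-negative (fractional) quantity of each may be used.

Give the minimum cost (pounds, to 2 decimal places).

Let x1 = servings of cheddar, x2 = servings of eggs, x3 = servings of spinach, x4 = servings of broccoli, x5 = servings of yogurt.
Minimize 0.41x1 + 0.36x2 + 0.7x3 + 0.69x4 + 0.81x5 s.t.:
  211x1 + 165x2 + 139x3 + 85x4 + 135x5 ≤ 291   (sodium)
  253x1 + 76x2 + 268x3 + 81x4 + 382x5 ≥ 663   (calcium)
  x1, x2, x3, x4, x5 ≥ 0.
The minimum-cost mix takes nothing from eggs, spinach, broccoli — only cheddar, yogurt. There the sodium and calcium constraints are tight.
So cheddar = 0.4663 servings, yogurt = 1.427 servings.
Objective = 0.41·0.4663 + 0.81·1.427 = 1.3471.

£1.35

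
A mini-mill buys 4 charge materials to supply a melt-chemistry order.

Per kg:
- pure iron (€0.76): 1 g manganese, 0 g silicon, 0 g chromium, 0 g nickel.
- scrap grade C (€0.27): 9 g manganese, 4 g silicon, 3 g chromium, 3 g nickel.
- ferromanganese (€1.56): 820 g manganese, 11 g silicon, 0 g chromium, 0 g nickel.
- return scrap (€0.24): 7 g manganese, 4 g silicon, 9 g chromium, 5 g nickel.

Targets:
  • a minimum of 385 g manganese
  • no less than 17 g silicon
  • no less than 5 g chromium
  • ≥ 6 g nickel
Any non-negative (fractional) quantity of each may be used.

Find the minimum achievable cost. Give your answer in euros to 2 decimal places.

Let x1 = kg of pure iron, x2 = kg of scrap grade C, x3 = kg of ferromanganese, x4 = kg of return scrap.
Minimise 0.76x1 + 0.27x2 + 1.56x3 + 0.24x4 s.t.:
  1x1 + 9x2 + 820x3 + 7x4 ≥ 385   (manganese)
  4x2 + 11x3 + 4x4 ≥ 17   (silicon)
  3x2 + 9x4 ≥ 5   (chromium)
  3x2 + 5x4 ≥ 6   (nickel)
  x1, x2, x3, x4 ≥ 0.
The cheapest feasible vertex uses only ferromanganese, return scrap; pure iron, scrap grade C are not used. There the manganese and silicon constraints are tight.
So ferromanganese = 0.4436 kg, return scrap = 3.03 kg.
Cost = 1.56·0.4436 + 0.24·3.03 = 1.4192.

€1.42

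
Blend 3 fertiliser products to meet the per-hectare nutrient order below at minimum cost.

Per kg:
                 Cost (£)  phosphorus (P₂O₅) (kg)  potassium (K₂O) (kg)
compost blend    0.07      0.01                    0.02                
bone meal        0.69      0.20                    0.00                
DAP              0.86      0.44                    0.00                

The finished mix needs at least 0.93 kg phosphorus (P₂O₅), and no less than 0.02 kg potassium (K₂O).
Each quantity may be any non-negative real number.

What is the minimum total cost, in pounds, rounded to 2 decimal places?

Let x1 = kg of compost blend, x2 = kg of bone meal, x3 = kg of DAP.
Minimize 0.07x1 + 0.69x2 + 0.86x3 subject to:
  0.01x1 + 0.2x2 + 0.44x3 ≥ 0.93   (phosphorus (P₂O₅))
  0.02x1 ≥ 0.02   (potassium (K₂O))
  x1, x2, x3 ≥ 0.
The cheapest feasible vertex uses only compost blend, DAP; bone meal is not used. Binding constraints: phosphorus (P₂O₅) and potassium (K₂O).
Solving gives x1 = 1, x3 = 2.091.
Cost = 0.07·1 + 0.86·2.091 = 1.8683.

£1.87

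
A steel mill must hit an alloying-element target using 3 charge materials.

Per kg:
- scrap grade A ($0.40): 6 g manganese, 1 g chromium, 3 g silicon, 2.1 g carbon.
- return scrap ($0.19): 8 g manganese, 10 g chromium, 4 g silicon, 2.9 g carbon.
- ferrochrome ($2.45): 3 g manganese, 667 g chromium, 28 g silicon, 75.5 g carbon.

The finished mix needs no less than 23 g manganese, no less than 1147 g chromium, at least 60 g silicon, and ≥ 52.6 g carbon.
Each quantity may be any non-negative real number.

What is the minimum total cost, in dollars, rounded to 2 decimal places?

$4.72

This is a linear program. Let x1 = kg of scrap grade A, x2 = kg of return scrap, x3 = kg of ferrochrome.
min 0.4x1 + 0.19x2 + 2.45x3 subject to:
  6x1 + 8x2 + 3x3 ≥ 23   (manganese)
  1x1 + 10x2 + 667x3 ≥ 1147   (chromium)
  3x1 + 4x2 + 28x3 ≥ 60   (silicon)
  2.1x1 + 2.9x2 + 75.5x3 ≥ 52.6   (carbon)
  x1, x2, x3 ≥ 0.
The cheapest feasible vertex uses only return scrap, ferrochrome; scrap grade A is not used. There the chromium and silicon constraints are tight.
Optimal quantities: return scrap = 3.31 kg, ferrochrome = 1.67 kg.
Objective = 0.19·3.31 + 2.45·1.67 = 4.7204.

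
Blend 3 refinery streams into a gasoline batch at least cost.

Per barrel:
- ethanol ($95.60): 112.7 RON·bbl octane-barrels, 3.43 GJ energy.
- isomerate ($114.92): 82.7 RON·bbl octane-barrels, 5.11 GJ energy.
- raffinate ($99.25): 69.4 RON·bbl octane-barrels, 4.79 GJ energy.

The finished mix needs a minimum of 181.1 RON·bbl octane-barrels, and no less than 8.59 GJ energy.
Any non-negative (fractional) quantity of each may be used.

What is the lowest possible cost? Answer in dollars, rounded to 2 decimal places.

$200.04

Let x1 = barrels of ethanol, x2 = barrels of isomerate, x3 = barrels of raffinate.
Minimise 95.6x1 + 114.92x2 + 99.25x3 with:
  112.7x1 + 82.7x2 + 69.4x3 ≥ 181.1   (octane-barrels)
  3.43x1 + 5.11x2 + 4.79x3 ≥ 8.59   (energy)
  x1, x2, x3 ≥ 0.
At the optimum only ethanol, raffinate are positive (isomerate = 0). The octane-barrels and energy requirements are met with equality.
That vertex is x1 = 0.89904, x3 = 1.1495.
Cost = 95.6·0.89904 + 99.25·1.1495 = 200.0361.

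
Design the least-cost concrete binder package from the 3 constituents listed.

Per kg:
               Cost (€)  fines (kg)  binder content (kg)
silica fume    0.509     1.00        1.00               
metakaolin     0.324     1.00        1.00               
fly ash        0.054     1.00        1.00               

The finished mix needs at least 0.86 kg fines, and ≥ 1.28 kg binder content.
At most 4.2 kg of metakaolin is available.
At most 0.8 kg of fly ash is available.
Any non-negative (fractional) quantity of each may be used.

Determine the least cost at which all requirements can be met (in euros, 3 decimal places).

Treat it as an LP. Let x1 = kg of silica fume, x2 = kg of metakaolin, x3 = kg of fly ash.
Minimize 0.509x1 + 0.324x2 + 0.054x3 with:
  1x1 + 1x2 + 1x3 ≥ 0.86   (fines)
  1x1 + 1x2 + 1x3 ≥ 1.28   (binder content)
  x2 ≤ 4.2
  x3 ≤ 0.8
  x1, x2, x3 ≥ 0.
The optimal basis is {metakaolin, fly ash}; silica fume drops out. There the binder content and the fly ash cap constraints are tight.
That vertex is x2 = 0.48, x3 = 0.8.
Cost = 0.324·0.48 + 0.054·0.8 = 0.19872.

€0.199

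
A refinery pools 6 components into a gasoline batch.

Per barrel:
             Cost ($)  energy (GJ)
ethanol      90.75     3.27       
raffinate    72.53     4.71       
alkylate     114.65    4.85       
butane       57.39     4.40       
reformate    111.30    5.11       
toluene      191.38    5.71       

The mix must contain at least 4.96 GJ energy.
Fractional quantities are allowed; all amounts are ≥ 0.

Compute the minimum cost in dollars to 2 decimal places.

Treat it as an LP. Let x1 = barrels of ethanol, x2 = barrels of raffinate, x3 = barrels of alkylate, x4 = barrels of butane, x5 = barrels of reformate, x6 = barrels of toluene.
min 90.75x1 + 72.53x2 + 114.65x3 + 57.39x4 + 111.3x5 + 191.38x6 subject to:
  3.27x1 + 4.71x2 + 4.85x3 + 4.4x4 + 5.11x5 + 5.71x6 ≥ 4.96   (energy)
  x1, x2, x3, x4, x5, x6 ≥ 0.
The minimum-cost mix takes nothing from ethanol, raffinate, alkylate, reformate, toluene — only butane. There the energy constraint is tight.
Solving gives x4 = 1.12727.
Objective = 57.39·1.12727 = 64.6940.

$64.69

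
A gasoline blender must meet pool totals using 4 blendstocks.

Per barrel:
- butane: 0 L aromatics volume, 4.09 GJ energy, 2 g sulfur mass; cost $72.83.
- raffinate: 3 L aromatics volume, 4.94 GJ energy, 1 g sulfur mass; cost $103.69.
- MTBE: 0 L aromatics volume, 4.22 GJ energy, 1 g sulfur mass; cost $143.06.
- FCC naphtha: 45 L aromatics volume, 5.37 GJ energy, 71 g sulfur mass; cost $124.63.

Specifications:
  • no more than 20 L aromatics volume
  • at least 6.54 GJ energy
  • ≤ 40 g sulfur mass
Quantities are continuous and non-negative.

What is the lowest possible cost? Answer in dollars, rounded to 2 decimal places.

$116.46

Let x1 = barrels of butane, x2 = barrels of raffinate, x3 = barrels of MTBE, x4 = barrels of FCC naphtha.
Minimize 72.83x1 + 103.69x2 + 143.06x3 + 124.63x4 s.t.:
  3x2 + 45x4 ≤ 20   (aromatics volume)
  4.09x1 + 4.94x2 + 4.22x3 + 5.37x4 ≥ 6.54   (energy)
  2x1 + 1x2 + 1x3 + 71x4 ≤ 40   (sulfur mass)
  x1, x2, x3, x4 ≥ 0.
The minimum-cost mix takes nothing from raffinate, MTBE, FCC naphtha — only butane. The energy requirement is met with equality.
That vertex is x1 = 1.599.
Hence cost = 72.83·1.599 = $116.4552.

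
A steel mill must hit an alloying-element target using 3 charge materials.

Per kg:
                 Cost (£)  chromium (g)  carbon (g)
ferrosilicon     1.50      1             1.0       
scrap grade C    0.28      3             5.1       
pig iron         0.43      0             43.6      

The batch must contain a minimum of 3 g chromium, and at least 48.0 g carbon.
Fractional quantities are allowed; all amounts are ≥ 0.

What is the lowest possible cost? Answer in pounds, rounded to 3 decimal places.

This is a linear program. Let x1 = kg of ferrosilicon, x2 = kg of scrap grade C, x3 = kg of pig iron.
min 1.5x1 + 0.28x2 + 0.43x3 s.t.:
  1x1 + 3x2 ≥ 3   (chromium)
  1x1 + 5.1x2 + 43.6x3 ≥ 48   (carbon)
  x1, x2, x3 ≥ 0.
The optimal basis is {scrap grade C, pig iron}; ferrosilicon drops out. There the chromium and carbon constraints are tight.
Solving gives x2 = 1, x3 = 0.9839.
Hence cost = 0.28·1 + 0.43·0.9839 = £0.70308.

£0.703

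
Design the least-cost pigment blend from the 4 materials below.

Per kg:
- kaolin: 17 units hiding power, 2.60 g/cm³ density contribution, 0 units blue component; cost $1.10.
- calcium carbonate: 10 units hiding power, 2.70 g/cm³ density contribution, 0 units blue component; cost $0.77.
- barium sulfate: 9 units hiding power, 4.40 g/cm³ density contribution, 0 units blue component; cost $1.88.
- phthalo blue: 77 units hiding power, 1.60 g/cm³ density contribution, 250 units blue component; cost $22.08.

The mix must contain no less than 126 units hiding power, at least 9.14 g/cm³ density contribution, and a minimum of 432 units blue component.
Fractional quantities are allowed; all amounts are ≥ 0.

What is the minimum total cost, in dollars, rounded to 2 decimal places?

This is a linear program. Let x1 = kg of kaolin, x2 = kg of calcium carbonate, x3 = kg of barium sulfate, x4 = kg of phthalo blue.
Minimise 1.1x1 + 0.77x2 + 1.88x3 + 22.08x4 with:
  17x1 + 10x2 + 9x3 + 77x4 ≥ 126   (hiding power)
  2.6x1 + 2.7x2 + 4.4x3 + 1.6x4 ≥ 9.14   (density contribution)
  250x4 ≥ 432   (blue component)
  x1, x2, x3, x4 ≥ 0.
The cheapest feasible vertex uses only calcium carbonate, phthalo blue; kaolin, barium sulfate are not used. The density contribution and blue component requirements are met with equality.
Optimal quantities: calcium carbonate = 2.361 kg, phthalo blue = 1.728 kg.
Total cost: 0.77·2.361 + 22.08·1.728 = 39.9722.

$39.97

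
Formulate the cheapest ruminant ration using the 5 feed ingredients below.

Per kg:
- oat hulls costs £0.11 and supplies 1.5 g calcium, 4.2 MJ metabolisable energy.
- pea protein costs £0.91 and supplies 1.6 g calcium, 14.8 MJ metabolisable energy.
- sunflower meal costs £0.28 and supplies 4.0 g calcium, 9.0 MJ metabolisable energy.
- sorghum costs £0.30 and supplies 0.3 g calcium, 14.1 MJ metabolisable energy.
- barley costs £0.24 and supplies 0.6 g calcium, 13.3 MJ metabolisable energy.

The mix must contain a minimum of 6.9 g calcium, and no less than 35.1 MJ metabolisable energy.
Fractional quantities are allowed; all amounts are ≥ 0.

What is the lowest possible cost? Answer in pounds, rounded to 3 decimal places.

Treat it as an LP. Let x1 = kg of oat hulls, x2 = kg of pea protein, x3 = kg of sunflower meal, x4 = kg of sorghum, x5 = kg of barley.
min 0.11x1 + 0.91x2 + 0.28x3 + 0.3x4 + 0.24x5 subject to:
  1.5x1 + 1.6x2 + 4x3 + 0.3x4 + 0.6x5 ≥ 6.9   (calcium)
  4.2x1 + 14.8x2 + 9x3 + 14.1x4 + 13.3x5 ≥ 35.1   (metabolisable energy)
  x1, x2, x3, x4, x5 ≥ 0.
The optimal basis is {oat hulls, barley}; pea protein, sunflower meal, sorghum drop out. The calcium and metabolisable energy requirements are met with equality.
Optimal quantities: oat hulls = 4.057 kg, barley = 1.358 kg.
Cost = 0.11·4.057 + 0.24·1.358 = 0.77219.

£0.772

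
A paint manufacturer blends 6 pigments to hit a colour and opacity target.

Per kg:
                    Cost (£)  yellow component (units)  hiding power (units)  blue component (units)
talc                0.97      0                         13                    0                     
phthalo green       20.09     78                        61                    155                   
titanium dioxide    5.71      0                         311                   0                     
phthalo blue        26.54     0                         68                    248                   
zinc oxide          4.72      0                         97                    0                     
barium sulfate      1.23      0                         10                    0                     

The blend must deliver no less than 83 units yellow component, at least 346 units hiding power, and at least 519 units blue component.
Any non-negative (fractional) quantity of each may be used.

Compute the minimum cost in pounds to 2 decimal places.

Let x1 = kg of talc, x2 = kg of phthalo green, x3 = kg of titanium dioxide, x4 = kg of phthalo blue, x5 = kg of zinc oxide, x6 = kg of barium sulfate.
min 0.97x1 + 20.09x2 + 5.71x3 + 26.54x4 + 4.72x5 + 1.23x6 with:
  78x2 ≥ 83   (yellow component)
  13x1 + 61x2 + 311x3 + 68x4 + 97x5 + 10x6 ≥ 346   (hiding power)
  155x2 + 248x4 ≥ 519   (blue component)
  x1, x2, x3, x4, x5, x6 ≥ 0.
The cheapest feasible vertex uses only phthalo green, titanium dioxide, phthalo blue; talc, zinc oxide, barium sulfate are not used. Binding constraints: yellow component, hiding power, blue component.
So phthalo green = 1.064 kg, titanium dioxide = 0.5917 kg, phthalo blue = 1.428 kg.
Total cost: 20.09·1.064 + 5.71·0.5917 + 26.54·1.428 = 62.6535.

£62.65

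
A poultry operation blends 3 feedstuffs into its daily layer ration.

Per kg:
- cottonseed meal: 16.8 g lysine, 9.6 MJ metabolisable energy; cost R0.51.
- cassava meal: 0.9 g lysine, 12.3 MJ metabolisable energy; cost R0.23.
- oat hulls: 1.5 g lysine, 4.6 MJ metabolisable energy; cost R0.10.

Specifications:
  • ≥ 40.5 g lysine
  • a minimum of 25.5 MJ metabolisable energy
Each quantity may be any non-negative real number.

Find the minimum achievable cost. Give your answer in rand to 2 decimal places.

Let x1 = kg of cottonseed meal, x2 = kg of cassava meal, x3 = kg of oat hulls.
Minimize 0.51x1 + 0.23x2 + 0.1x3 subject to:
  16.8x1 + 0.9x2 + 1.5x3 ≥ 40.5   (lysine)
  9.6x1 + 12.3x2 + 4.6x3 ≥ 25.5   (metabolisable energy)
  x1, x2, x3 ≥ 0.
The cheapest feasible vertex uses only cottonseed meal, oat hulls; cassava meal is not used. The lysine and metabolisable energy requirements are met with equality.
Solving gives x1 = 2.354, x3 = 0.6298.
Objective = 0.51·2.354 + 0.1·0.6298 = 1.2635.

R1.26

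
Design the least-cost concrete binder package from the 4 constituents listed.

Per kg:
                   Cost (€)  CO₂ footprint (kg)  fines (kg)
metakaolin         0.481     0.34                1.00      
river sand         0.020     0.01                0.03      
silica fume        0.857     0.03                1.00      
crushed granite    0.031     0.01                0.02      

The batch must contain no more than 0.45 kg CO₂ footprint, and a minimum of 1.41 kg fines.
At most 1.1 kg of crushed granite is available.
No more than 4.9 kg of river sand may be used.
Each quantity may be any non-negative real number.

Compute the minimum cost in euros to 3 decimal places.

Let x1 = kg of metakaolin, x2 = kg of river sand, x3 = kg of silica fume, x4 = kg of crushed granite.
Minimise 0.481x1 + 0.02x2 + 0.857x3 + 0.031x4 with:
  0.34x1 + 0.01x2 + 0.03x3 + 0.01x4 ≤ 0.45   (CO₂ footprint)
  1x1 + 0.03x2 + 1x3 + 0.02x4 ≥ 1.41   (fines)
  x4 ≤ 1.1
  x2 ≤ 4.9
  x1, x2, x3, x4 ≥ 0.
The minimum-cost mix takes nothing from river sand, crushed granite — only metakaolin, silica fume. Binding constraints: CO₂ footprint and fines.
Optimal quantities: metakaolin = 1.315 kg, silica fume = 0.09484 kg.
Cost = 0.481·1.315 + 0.857·0.09484 = 0.71379.

€0.714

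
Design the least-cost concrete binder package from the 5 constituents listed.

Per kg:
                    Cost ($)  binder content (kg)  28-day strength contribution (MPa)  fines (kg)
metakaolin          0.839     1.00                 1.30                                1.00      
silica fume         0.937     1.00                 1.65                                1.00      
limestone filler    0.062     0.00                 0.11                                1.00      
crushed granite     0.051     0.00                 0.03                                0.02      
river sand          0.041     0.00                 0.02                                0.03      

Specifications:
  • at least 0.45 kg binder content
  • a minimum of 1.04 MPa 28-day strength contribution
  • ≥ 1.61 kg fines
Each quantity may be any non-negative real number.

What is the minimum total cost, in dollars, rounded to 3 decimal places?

$0.589

Let x1 = kg of metakaolin, x2 = kg of silica fume, x3 = kg of limestone filler, x4 = kg of crushed granite, x5 = kg of river sand.
min 0.839x1 + 0.937x2 + 0.062x3 + 0.051x4 + 0.041x5 s.t.:
  1x1 + 1x2 ≥ 0.45   (binder content)
  1.3x1 + 1.65x2 + 0.11x3 + 0.03x4 + 0.02x5 ≥ 1.04   (28-day strength contribution)
  1x1 + 1x2 + 1x3 + 0.02x4 + 0.03x5 ≥ 1.61   (fines)
  x1, x2, x3, x4, x5 ≥ 0.
The cheapest feasible vertex uses only silica fume, limestone filler; metakaolin, crushed granite, river sand are not used. The binder content and 28-day strength contribution requirements are met with equality.
Solving gives x2 = 0.45, x3 = 2.705.
Total cost: 0.937·0.45 + 0.062·2.705 = 0.58936.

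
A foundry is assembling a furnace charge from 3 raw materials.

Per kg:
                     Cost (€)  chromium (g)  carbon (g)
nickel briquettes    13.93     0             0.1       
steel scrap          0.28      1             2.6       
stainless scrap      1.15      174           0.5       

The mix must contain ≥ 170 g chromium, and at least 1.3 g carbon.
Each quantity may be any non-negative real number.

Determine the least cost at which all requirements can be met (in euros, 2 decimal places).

€1.21

This is a linear program. Let x1 = kg of nickel briquettes, x2 = kg of steel scrap, x3 = kg of stainless scrap.
Minimise 13.93x1 + 0.28x2 + 1.15x3 subject to:
  1x2 + 174x3 ≥ 170   (chromium)
  0.1x1 + 2.6x2 + 0.5x3 ≥ 1.3   (carbon)
  x1, x2, x3 ≥ 0.
The cheapest feasible vertex uses only steel scrap, stainless scrap; nickel briquettes is not used. The chromium and carbon requirements are met with equality.
Optimal quantities: steel scrap = 0.3125 kg, stainless scrap = 0.9752 kg.
Cost = 0.28·0.3125 + 1.15·0.9752 = 1.2090.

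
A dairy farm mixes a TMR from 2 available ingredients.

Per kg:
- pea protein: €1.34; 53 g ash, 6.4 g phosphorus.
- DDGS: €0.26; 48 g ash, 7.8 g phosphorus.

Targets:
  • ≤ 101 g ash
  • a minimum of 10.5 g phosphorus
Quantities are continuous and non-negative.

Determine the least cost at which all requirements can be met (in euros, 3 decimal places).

Treat it as an LP. Let x1 = kg of pea protein, x2 = kg of DDGS.
Minimise 1.34x1 + 0.26x2 subject to:
  53x1 + 48x2 ≤ 101   (ash)
  6.4x1 + 7.8x2 ≥ 10.5   (phosphorus)
  x1, x2 ≥ 0.
The minimum-cost mix takes nothing from pea protein — only DDGS. Binding constraint: phosphorus.
That vertex is x2 = 1.346.
Total cost: 0.26·1.346 = 0.34996.

€0.350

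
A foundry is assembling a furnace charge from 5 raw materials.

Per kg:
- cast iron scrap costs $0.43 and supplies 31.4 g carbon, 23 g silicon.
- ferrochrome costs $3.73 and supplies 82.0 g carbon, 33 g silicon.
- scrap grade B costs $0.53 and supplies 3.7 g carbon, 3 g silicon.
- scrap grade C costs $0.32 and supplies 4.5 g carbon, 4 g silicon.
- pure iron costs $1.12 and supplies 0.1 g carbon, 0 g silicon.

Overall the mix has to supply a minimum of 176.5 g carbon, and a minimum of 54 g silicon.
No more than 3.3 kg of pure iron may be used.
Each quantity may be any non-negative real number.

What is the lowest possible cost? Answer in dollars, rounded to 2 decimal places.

$2.42

Let x1 = kg of cast iron scrap, x2 = kg of ferrochrome, x3 = kg of scrap grade B, x4 = kg of scrap grade C, x5 = kg of pure iron.
Minimise 0.43x1 + 3.73x2 + 0.53x3 + 0.32x4 + 1.12x5 s.t.:
  31.4x1 + 82x2 + 3.7x3 + 4.5x4 + 0.1x5 ≥ 176.5   (carbon)
  23x1 + 33x2 + 3x3 + 4x4 ≥ 54   (silicon)
  x5 ≤ 3.3
  x1, x2, x3, x4, x5 ≥ 0.
At the optimum only cast iron scrap is positive (ferrochrome, scrap grade B, scrap grade C, pure iron = 0). There the carbon constraint is tight.
That vertex is x1 = 5.621.
Total cost: 0.43·5.621 = 2.4170.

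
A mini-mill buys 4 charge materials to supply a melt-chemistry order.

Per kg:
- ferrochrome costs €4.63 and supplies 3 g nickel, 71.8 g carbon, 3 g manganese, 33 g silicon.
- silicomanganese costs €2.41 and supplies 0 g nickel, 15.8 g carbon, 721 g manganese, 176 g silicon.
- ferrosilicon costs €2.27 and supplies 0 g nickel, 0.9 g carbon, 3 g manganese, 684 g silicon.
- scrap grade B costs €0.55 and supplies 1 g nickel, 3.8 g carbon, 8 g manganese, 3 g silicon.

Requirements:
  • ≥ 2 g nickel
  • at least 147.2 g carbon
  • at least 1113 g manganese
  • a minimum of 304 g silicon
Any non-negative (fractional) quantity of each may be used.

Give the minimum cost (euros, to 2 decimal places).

This is a linear program. Let x1 = kg of ferrochrome, x2 = kg of silicomanganese, x3 = kg of ferrosilicon, x4 = kg of scrap grade B.
Minimise 4.63x1 + 2.41x2 + 2.27x3 + 0.55x4 s.t.:
  3x1 + 1x4 ≥ 2   (nickel)
  71.8x1 + 15.8x2 + 0.9x3 + 3.8x4 ≥ 147.2   (carbon)
  3x1 + 721x2 + 3x3 + 8x4 ≥ 1113   (manganese)
  33x1 + 176x2 + 684x3 + 3x4 ≥ 304   (silicon)
  x1, x2, x3, x4 ≥ 0.
The optimal basis is {ferrochrome, silicomanganese}; ferrosilicon, scrap grade B drop out. Binding constraints: carbon and manganese.
Solving gives x1 = 1.712, x2 = 1.537.
Objective = 4.63·1.712 + 2.41·1.537 = 11.6307.

€11.63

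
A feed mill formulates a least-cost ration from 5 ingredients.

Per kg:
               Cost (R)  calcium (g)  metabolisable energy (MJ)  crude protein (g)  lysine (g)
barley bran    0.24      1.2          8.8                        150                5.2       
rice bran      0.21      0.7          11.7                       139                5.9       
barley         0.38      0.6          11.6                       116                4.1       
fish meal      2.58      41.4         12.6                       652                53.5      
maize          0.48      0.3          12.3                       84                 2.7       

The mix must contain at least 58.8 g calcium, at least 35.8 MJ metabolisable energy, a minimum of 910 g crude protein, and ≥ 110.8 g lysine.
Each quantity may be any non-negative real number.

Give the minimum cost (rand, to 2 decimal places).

Let x1 = kg of barley bran, x2 = kg of rice bran, x3 = kg of barley, x4 = kg of fish meal, x5 = kg of maize.
Minimize 0.24x1 + 0.21x2 + 0.38x3 + 2.58x4 + 0.48x5 with:
  1.2x1 + 0.7x2 + 0.6x3 + 41.4x4 + 0.3x5 ≥ 58.8   (calcium)
  8.8x1 + 11.7x2 + 11.6x3 + 12.6x4 + 12.3x5 ≥ 35.8   (metabolisable energy)
  150x1 + 139x2 + 116x3 + 652x4 + 84x5 ≥ 910   (crude protein)
  5.2x1 + 5.9x2 + 4.1x3 + 53.5x4 + 2.7x5 ≥ 110.8   (lysine)
  x1, x2, x3, x4, x5 ≥ 0.
The cheapest feasible vertex uses only rice bran, fish meal; barley bran, barley, maize are not used. Binding constraints: calcium and lysine.
That vertex is x2 = 6.969, x4 = 1.302.
Hence cost = 0.21·6.969 + 2.58·1.302 = R4.8227.

R4.82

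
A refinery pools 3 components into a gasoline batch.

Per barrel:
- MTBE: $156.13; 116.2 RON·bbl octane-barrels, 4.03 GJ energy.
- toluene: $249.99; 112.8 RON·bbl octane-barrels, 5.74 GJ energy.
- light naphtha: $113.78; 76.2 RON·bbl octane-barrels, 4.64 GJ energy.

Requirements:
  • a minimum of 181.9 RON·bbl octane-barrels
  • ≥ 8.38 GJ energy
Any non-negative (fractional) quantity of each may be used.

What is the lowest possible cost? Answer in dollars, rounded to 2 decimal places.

$256.22

Let x1 = barrels of MTBE, x2 = barrels of toluene, x3 = barrels of light naphtha.
Minimize 156.13x1 + 249.99x2 + 113.78x3 s.t.:
  116.2x1 + 112.8x2 + 76.2x3 ≥ 181.9   (octane-barrels)
  4.03x1 + 5.74x2 + 4.64x3 ≥ 8.38   (energy)
  x1, x2, x3 ≥ 0.
The cheapest feasible vertex uses only MTBE, light naphtha; toluene is not used. There the octane-barrels and energy constraints are tight.
So MTBE = 0.88529 barrels, light naphtha = 1.0371 barrels.
Total cost: 156.13·0.88529 + 113.78·1.0371 = 256.2216.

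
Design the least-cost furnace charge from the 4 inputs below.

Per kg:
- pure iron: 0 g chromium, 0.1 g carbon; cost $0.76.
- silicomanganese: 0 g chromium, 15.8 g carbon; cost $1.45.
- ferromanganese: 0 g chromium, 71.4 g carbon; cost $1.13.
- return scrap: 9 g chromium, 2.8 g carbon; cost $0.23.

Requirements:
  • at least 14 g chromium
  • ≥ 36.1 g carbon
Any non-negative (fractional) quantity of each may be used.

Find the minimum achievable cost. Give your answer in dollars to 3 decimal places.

Let x1 = kg of pure iron, x2 = kg of silicomanganese, x3 = kg of ferromanganese, x4 = kg of return scrap.
min 0.76x1 + 1.45x2 + 1.13x3 + 0.23x4 subject to:
  9x4 ≥ 14   (chromium)
  0.1x1 + 15.8x2 + 71.4x3 + 2.8x4 ≥ 36.1   (carbon)
  x1, x2, x3, x4 ≥ 0.
The cheapest feasible vertex uses only ferromanganese, return scrap; pure iron, silicomanganese are not used. There the chromium and carbon constraints are tight.
Solving gives x3 = 0.4446, x4 = 1.556.
Cost = 1.13·0.4446 + 0.23·1.556 = 0.86028.

$0.860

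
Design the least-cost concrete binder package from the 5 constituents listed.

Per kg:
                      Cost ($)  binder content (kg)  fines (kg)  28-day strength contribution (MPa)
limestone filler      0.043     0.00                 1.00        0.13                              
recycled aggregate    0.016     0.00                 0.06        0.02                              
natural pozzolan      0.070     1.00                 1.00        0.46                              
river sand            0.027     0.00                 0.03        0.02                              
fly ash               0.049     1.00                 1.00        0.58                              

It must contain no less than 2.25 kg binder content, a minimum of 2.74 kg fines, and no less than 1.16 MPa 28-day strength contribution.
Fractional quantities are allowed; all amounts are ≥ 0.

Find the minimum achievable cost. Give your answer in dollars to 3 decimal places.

Let x1 = kg of limestone filler, x2 = kg of recycled aggregate, x3 = kg of natural pozzolan, x4 = kg of river sand, x5 = kg of fly ash.
min 0.043x1 + 0.016x2 + 0.07x3 + 0.027x4 + 0.049x5 with:
  1x3 + 1x5 ≥ 2.25   (binder content)
  1x1 + 0.06x2 + 1x3 + 0.03x4 + 1x5 ≥ 2.74   (fines)
  0.13x1 + 0.02x2 + 0.46x3 + 0.02x4 + 0.58x5 ≥ 1.16   (28-day strength contribution)
  x1, x2, x3, x4, x5 ≥ 0.
At the optimum only limestone filler, fly ash are positive (recycled aggregate, natural pozzolan, river sand = 0). Binding constraints: binder content and fines.
Solving gives x1 = 0.49, x5 = 2.25.
Objective = 0.043·0.49 + 0.049·2.25 = 0.13132.

$0.131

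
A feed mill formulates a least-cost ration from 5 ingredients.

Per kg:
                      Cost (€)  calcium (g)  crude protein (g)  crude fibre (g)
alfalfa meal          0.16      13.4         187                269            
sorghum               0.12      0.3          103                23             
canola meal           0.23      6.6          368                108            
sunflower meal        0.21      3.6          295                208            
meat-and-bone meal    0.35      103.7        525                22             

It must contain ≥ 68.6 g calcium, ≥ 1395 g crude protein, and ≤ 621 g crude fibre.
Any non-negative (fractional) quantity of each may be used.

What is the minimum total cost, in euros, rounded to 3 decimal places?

Let x1 = kg of alfalfa meal, x2 = kg of sorghum, x3 = kg of canola meal, x4 = kg of sunflower meal, x5 = kg of meat-and-bone meal.
min 0.16x1 + 0.12x2 + 0.23x3 + 0.21x4 + 0.35x5 subject to:
  13.4x1 + 0.3x2 + 6.6x3 + 3.6x4 + 103.7x5 ≥ 68.6   (calcium)
  187x1 + 103x2 + 368x3 + 295x4 + 525x5 ≥ 1395   (crude protein)
  269x1 + 23x2 + 108x3 + 208x4 + 22x5 ≤ 621   (crude fibre)
  x1, x2, x3, x4, x5 ≥ 0.
At the optimum only canola meal, meat-and-bone meal are positive (alfalfa meal, sorghum, sunflower meal = 0). There the calcium and crude protein constraints are tight.
Optimal quantities: canola meal = 3.131 kg, meat-and-bone meal = 0.4622 kg.
Objective = 0.23·3.131 + 0.35·0.4622 = 0.88190.

€0.882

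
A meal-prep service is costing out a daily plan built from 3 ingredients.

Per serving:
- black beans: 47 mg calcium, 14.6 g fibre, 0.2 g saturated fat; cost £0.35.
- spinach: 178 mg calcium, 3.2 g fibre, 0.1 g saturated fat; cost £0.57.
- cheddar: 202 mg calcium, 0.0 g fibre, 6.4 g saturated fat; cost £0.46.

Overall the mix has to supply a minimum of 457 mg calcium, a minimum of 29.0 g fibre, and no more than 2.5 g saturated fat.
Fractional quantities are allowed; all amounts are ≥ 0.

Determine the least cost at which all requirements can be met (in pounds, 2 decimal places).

£1.72

Treat it as an LP. Let x1 = servings of black beans, x2 = servings of spinach, x3 = servings of cheddar.
Minimise 0.35x1 + 0.57x2 + 0.46x3 s.t.:
  47x1 + 178x2 + 202x3 ≥ 457   (calcium)
  14.6x1 + 3.2x2 ≥ 29   (fibre)
  0.2x1 + 0.1x2 + 6.4x3 ≤ 2.5   (saturated fat)
  x1, x2, x3 ≥ 0.
All 3 inputs are positive at the optimum. There the calcium, fibre, saturated fat constraints are tight.
So black beans = 1.594 servings, spinach = 1.792 servings, cheddar = 0.3128 servings.
Hence cost = 0.35·1.594 + 0.57·1.792 + 0.46·0.3128 = £1.7232.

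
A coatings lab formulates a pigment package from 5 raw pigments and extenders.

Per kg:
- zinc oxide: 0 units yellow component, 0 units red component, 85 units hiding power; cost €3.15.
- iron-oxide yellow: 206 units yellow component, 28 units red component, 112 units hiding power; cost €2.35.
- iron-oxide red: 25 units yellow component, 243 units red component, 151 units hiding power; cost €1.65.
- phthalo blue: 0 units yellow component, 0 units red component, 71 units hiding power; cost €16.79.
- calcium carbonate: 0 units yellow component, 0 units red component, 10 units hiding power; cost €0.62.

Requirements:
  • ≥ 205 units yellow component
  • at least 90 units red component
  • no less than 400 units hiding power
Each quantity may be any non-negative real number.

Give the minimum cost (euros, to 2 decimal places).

€5.20

Set it up as a linear program. Let x1 = kg of zinc oxide, x2 = kg of iron-oxide yellow, x3 = kg of iron-oxide red, x4 = kg of phthalo blue, x5 = kg of calcium carbonate.
min 3.15x1 + 2.35x2 + 1.65x3 + 16.79x4 + 0.62x5 s.t.:
  206x2 + 25x3 ≥ 205   (yellow component)
  28x2 + 243x3 ≥ 90   (red component)
  85x1 + 112x2 + 151x3 + 71x4 + 10x5 ≥ 400   (hiding power)
  x1, x2, x3, x4, x5 ≥ 0.
The minimum-cost mix takes nothing from zinc oxide, phthalo blue, calcium carbonate — only iron-oxide yellow, iron-oxide red. The yellow component and hiding power requirements are met with equality.
Solving gives x2 = 0.7403, x3 = 2.1.
Objective = 2.35·0.7403 + 1.65·2.1 = 5.2047.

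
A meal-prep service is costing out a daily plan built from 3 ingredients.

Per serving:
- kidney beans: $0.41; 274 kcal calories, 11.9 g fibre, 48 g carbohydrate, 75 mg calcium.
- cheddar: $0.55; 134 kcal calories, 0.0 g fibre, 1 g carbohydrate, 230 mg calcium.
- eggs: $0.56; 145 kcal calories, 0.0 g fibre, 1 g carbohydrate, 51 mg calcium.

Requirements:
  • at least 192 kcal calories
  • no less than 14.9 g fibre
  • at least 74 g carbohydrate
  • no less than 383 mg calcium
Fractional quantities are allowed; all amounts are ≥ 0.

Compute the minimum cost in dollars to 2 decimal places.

Let x1 = servings of kidney beans, x2 = servings of cheddar, x3 = servings of eggs.
Minimise 0.41x1 + 0.55x2 + 0.56x3 subject to:
  274x1 + 134x2 + 145x3 ≥ 192   (calories)
  11.9x1 ≥ 14.9   (fibre)
  48x1 + 1x2 + 1x3 ≥ 74   (carbohydrate)
  75x1 + 230x2 + 51x3 ≥ 383   (calcium)
  x1, x2, x3 ≥ 0.
At the optimum only kidney beans, cheddar are positive (eggs = 0). There the carbohydrate and calcium constraints are tight.
Optimal quantities: kidney beans = 1.517 servings, cheddar = 1.17 servings.
Hence cost = 0.41·1.517 + 0.55·1.17 = $1.2655.

$1.27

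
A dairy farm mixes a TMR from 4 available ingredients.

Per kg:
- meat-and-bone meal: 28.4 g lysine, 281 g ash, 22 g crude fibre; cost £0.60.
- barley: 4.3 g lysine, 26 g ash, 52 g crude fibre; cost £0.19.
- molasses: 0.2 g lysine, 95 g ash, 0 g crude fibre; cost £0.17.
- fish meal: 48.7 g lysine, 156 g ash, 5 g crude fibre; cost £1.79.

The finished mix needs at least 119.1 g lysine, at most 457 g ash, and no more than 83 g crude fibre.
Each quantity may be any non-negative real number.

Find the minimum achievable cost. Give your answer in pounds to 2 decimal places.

£4.20

This is a linear program. Let x1 = kg of meat-and-bone meal, x2 = kg of barley, x3 = kg of molasses, x4 = kg of fish meal.
Minimize 0.6x1 + 0.19x2 + 0.17x3 + 1.79x4 s.t.:
  28.4x1 + 4.3x2 + 0.2x3 + 48.7x4 ≥ 119.1   (lysine)
  281x1 + 26x2 + 95x3 + 156x4 ≤ 457   (ash)
  22x1 + 52x2 + 5x4 ≤ 83   (crude fibre)
  x1, x2, x3, x4 ≥ 0.
The cheapest feasible vertex uses only meat-and-bone meal, fish meal; barley, molasses are not used. The lysine and ash requirements are met with equality.
That vertex is x1 = 0.3973, x4 = 2.214.
Total cost: 0.6·0.3973 + 1.79·2.214 = 4.2014.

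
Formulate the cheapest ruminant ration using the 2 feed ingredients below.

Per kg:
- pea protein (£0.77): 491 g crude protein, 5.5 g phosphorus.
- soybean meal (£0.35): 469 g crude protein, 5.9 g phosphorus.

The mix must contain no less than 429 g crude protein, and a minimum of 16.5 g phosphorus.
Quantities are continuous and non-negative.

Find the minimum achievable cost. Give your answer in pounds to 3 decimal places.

£0.979

Let x1 = kg of pea protein, x2 = kg of soybean meal.
Minimise 0.77x1 + 0.35x2 with:
  491x1 + 469x2 ≥ 429   (crude protein)
  5.5x1 + 5.9x2 ≥ 16.5   (phosphorus)
  x1, x2 ≥ 0.
At the optimum only soybean meal is positive (pea protein = 0). There the phosphorus constraint is tight.
So soybean meal = 2.797 kg.
Cost = 0.35·2.797 = 0.97895.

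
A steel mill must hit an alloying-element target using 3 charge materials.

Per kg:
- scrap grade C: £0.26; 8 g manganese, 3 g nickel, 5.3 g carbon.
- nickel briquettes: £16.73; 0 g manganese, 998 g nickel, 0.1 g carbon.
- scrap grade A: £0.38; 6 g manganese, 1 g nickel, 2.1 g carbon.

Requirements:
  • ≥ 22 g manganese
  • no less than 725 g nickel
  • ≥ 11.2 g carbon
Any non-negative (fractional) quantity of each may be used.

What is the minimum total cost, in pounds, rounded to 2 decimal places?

Let x1 = kg of scrap grade C, x2 = kg of nickel briquettes, x3 = kg of scrap grade A.
Minimize 0.26x1 + 16.73x2 + 0.38x3 with:
  8x1 + 6x3 ≥ 22   (manganese)
  3x1 + 998x2 + 1x3 ≥ 725   (nickel)
  5.3x1 + 0.1x2 + 2.1x3 ≥ 11.2   (carbon)
  x1, x2, x3 ≥ 0.
The minimum-cost mix takes nothing from scrap grade A — only scrap grade C, nickel briquettes. There the manganese and nickel constraints are tight.
Optimal quantities: scrap grade C = 2.75 kg, nickel briquettes = 0.7182 kg.
Cost = 0.26·2.75 + 16.73·0.7182 = 12.7305.

£12.73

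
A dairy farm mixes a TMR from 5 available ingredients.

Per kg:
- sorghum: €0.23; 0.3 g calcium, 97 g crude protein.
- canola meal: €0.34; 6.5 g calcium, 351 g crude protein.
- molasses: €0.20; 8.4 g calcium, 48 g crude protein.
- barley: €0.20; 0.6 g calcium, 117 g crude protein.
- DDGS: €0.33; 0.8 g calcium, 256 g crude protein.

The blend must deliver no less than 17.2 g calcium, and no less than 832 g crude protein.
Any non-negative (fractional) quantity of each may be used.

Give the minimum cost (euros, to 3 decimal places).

€0.843

Let x1 = kg of sorghum, x2 = kg of canola meal, x3 = kg of molasses, x4 = kg of barley, x5 = kg of DDGS.
min 0.23x1 + 0.34x2 + 0.2x3 + 0.2x4 + 0.33x5 with:
  0.3x1 + 6.5x2 + 8.4x3 + 0.6x4 + 0.8x5 ≥ 17.2   (calcium)
  97x1 + 351x2 + 48x3 + 117x4 + 256x5 ≥ 832   (crude protein)
  x1, x2, x3, x4, x5 ≥ 0.
At the optimum only canola meal, molasses are positive (sorghum, barley, DDGS = 0). There the calcium and crude protein constraints are tight.
Solving gives x2 = 2.338, x3 = 0.2387.
Hence cost = 0.34·2.338 + 0.2·0.2387 = €0.84266.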